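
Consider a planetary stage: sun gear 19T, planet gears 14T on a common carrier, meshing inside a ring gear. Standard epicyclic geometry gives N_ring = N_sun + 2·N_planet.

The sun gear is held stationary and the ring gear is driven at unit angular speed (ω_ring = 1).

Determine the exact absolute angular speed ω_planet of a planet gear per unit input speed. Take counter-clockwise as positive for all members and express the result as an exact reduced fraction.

N_ring = 19 + 2·14 = 47
19(ω_s−ω_c) = −47(ω_r−ω_c),  ω_s=0, ω_r=1
19(0−ω_c) = −47(1−ω_c)  ⇒  66ω_c = 47  ⇒  ω_c = 47/66
sun–planet: 19·(0−47/66) = −14·(ω_p−ω_c)  ⇒  ω_p−ω_c = −(19/14)·(-47/66) = 893/924
ω_p = 47/66 + 893/924 = 47/28

47/28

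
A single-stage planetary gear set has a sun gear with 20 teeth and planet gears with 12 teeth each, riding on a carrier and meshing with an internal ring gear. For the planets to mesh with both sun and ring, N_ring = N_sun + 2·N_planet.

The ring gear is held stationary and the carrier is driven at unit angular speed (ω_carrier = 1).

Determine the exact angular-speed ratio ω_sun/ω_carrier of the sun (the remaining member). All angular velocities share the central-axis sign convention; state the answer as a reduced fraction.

16/5

N_ring = 20 + 2·12 = 44
20(ω_s−ω_c) = −44(ω_r−ω_c),  ω_r=0, ω_c=1
ω_s = 1 − (44/20)(0−1) = 16/5
ω_s/ω_c = 16/5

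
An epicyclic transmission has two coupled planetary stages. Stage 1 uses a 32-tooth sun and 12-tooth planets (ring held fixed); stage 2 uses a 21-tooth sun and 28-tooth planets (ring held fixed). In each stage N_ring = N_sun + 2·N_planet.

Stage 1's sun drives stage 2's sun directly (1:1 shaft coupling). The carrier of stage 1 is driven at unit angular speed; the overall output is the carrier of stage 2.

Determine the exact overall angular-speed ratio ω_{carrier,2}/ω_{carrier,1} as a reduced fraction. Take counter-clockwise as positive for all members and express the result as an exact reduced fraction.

Stage 1: N_ring = 32 + 2·12 = 56
Stage 1: 32(ω_s−ω_c) = −56(ω_r−ω_c),  ω_r=0, ω_c=1
Stage 1: ω_s = 1 − (56/32)(0−1) = 11/4
  ⇒ ω_s¹/ω_c¹ = 11/4
Stage 2: N_ring = 21 + 2·28 = 77
Stage 2: 21(ω_s−ω_c) = −77(ω_r−ω_c),  ω_r=0, ω_s=1
Stage 2: 21(1−ω_c) = −77(0−ω_c)  ⇒  98ω_c = 21  ⇒  ω_c = 3/14
  ⇒ ω_c²/ω_s² = 3/14
Coupling ω_s² = ω_s¹ ⇒ overall = 11/4 × 3/14 = 33/56

33/56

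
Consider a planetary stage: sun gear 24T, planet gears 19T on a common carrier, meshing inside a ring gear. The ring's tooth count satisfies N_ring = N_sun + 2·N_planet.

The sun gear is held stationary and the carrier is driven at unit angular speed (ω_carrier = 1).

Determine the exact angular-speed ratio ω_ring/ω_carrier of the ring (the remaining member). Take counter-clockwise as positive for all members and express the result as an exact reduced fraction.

43/31

N_ring = 24 + 2·19 = 62
24(ω_s−ω_c) = −62(ω_r−ω_c),  ω_s=0, ω_c=1
ω_r = 1 − (24/62)(0−1) = 43/31
ω_r/ω_c = 43/31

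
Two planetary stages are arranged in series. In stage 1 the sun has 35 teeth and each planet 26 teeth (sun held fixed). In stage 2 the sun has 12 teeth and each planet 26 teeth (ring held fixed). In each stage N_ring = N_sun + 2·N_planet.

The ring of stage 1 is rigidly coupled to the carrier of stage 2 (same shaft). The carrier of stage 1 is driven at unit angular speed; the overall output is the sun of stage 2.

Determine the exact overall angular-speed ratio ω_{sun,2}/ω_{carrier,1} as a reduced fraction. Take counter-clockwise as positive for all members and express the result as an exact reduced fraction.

Stage 1: N_ring = 35 + 2·26 = 87
Stage 1: 35(ω_s−ω_c) = −87(ω_r−ω_c),  ω_s=0, ω_c=1
Stage 1: ω_r = 1 − (35/87)(0−1) = 122/87
  ⇒ ω_r¹/ω_c¹ = 122/87
Stage 2: N_ring = 12 + 2·26 = 64
Stage 2: 12(ω_s−ω_c) = −64(ω_r−ω_c),  ω_r=0, ω_c=1
Stage 2: ω_s = 1 − (64/12)(0−1) = 19/3
  ⇒ ω_s²/ω_c² = 19/3
Coupling ω_c² = ω_r¹ ⇒ overall = 122/87 × 19/3 = 2318/261

2318/261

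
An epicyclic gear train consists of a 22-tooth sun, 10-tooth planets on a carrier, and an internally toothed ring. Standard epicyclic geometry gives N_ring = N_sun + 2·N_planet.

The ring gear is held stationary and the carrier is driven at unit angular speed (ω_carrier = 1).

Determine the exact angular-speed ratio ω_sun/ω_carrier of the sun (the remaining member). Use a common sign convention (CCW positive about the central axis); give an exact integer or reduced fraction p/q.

32/11

N_ring = 22 + 2·10 = 42
22(ω_s−ω_c) = −42(ω_r−ω_c),  ω_r=0, ω_c=1
ω_s = 1 − (42/22)(0−1) = 32/11
ω_s/ω_c = 32/11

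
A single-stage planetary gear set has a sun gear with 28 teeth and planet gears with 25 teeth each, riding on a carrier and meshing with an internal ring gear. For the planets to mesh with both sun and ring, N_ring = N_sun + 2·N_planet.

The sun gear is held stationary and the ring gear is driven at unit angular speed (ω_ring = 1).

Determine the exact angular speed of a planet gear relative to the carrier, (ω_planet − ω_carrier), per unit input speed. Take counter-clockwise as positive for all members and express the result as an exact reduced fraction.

N_ring = 28 + 2·25 = 78
28(ω_s−ω_c) = −78(ω_r−ω_c),  ω_s=0, ω_r=1
28(0−ω_c) = −78(1−ω_c)  ⇒  106ω_c = 78  ⇒  ω_c = 39/53
sun–planet: 28·(0−39/53) = −25·(ω_p−ω_c)  ⇒  ω_p−ω_c = −(28/25)·(-39/53) = 1092/1325

1092/1325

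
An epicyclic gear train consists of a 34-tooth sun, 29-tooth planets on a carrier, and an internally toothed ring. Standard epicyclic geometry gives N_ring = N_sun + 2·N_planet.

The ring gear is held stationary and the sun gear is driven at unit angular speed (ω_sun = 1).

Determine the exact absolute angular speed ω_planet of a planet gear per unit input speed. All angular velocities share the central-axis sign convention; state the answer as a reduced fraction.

N_ring = 34 + 2·29 = 92
34(ω_s−ω_c) = −92(ω_r−ω_c),  ω_r=0, ω_s=1
34(1−ω_c) = −92(0−ω_c)  ⇒  126ω_c = 34  ⇒  ω_c = 17/63
sun–planet: 34·(1−17/63) = −29·(ω_p−ω_c)  ⇒  ω_p−ω_c = −(34/29)·(46/63) = -1564/1827
ω_p = 17/63 − 1564/1827 = -17/29

-17/29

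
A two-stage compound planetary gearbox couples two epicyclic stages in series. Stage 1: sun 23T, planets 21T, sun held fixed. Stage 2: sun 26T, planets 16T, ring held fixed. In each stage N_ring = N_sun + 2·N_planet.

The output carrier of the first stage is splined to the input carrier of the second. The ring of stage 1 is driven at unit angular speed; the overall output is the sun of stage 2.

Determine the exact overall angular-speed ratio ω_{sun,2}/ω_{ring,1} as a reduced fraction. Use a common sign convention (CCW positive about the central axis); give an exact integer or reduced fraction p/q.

Stage 1: N_ring = 23 + 2·21 = 65
Stage 1: 23(ω_s−ω_c) = −65(ω_r−ω_c),  ω_s=0, ω_r=1
Stage 1: 23(0−ω_c) = −65(1−ω_c)  ⇒  88ω_c = 65  ⇒  ω_c = 65/88
  ⇒ ω_c¹/ω_r¹ = 65/88
Stage 2: N_ring = 26 + 2·16 = 58
Stage 2: 26(ω_s−ω_c) = −58(ω_r−ω_c),  ω_r=0, ω_c=1
Stage 2: ω_s = 1 − (58/26)(0−1) = 42/13
  ⇒ ω_s²/ω_c² = 42/13
Coupling ω_c² = ω_c¹ ⇒ overall = 65/88 × 42/13 = 105/44

105/44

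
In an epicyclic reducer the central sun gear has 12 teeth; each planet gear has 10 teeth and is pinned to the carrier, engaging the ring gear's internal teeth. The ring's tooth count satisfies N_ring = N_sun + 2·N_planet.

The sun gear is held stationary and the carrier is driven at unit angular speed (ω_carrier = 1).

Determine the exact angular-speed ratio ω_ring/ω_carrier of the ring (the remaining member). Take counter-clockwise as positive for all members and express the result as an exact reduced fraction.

N_ring = 12 + 2·10 = 32
12(ω_s−ω_c) = −32(ω_r−ω_c),  ω_s=0, ω_c=1
ω_r = 1 − (12/32)(0−1) = 11/8
ω_r/ω_c = 11/8

11/8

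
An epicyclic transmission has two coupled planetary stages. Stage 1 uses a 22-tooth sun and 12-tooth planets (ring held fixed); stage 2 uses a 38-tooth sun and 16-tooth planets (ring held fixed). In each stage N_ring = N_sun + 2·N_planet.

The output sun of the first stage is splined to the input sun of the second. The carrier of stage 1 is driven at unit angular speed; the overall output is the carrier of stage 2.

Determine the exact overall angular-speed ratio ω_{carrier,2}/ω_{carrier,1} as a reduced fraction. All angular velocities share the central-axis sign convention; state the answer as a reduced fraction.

Stage 1: N_ring = 22 + 2·12 = 46
Stage 1: 22(ω_s−ω_c) = −46(ω_r−ω_c),  ω_r=0, ω_c=1
Stage 1: ω_s = 1 − (46/22)(0−1) = 34/11
  ⇒ ω_s¹/ω_c¹ = 34/11
Stage 2: N_ring = 38 + 2·16 = 70
Stage 2: 38(ω_s−ω_c) = −70(ω_r−ω_c),  ω_r=0, ω_s=1
Stage 2: 38(1−ω_c) = −70(0−ω_c)  ⇒  108ω_c = 38  ⇒  ω_c = 19/54
  ⇒ ω_c²/ω_s² = 19/54
Coupling ω_s² = ω_s¹ ⇒ overall = 34/11 × 19/54 = 323/297

323/297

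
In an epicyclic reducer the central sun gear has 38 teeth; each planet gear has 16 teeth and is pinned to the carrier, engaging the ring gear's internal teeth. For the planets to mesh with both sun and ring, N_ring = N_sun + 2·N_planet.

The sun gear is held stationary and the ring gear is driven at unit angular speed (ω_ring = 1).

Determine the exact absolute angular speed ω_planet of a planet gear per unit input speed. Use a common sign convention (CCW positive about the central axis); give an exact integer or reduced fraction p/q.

N_ring = 38 + 2·16 = 70
38(ω_s−ω_c) = −70(ω_r−ω_c),  ω_s=0, ω_r=1
38(0−ω_c) = −70(1−ω_c)  ⇒  108ω_c = 70  ⇒  ω_c = 35/54
sun–planet: 38·(0−35/54) = −16·(ω_p−ω_c)  ⇒  ω_p−ω_c = −(38/16)·(-35/54) = 665/432
ω_p = 35/54 + 665/432 = 35/16

35/16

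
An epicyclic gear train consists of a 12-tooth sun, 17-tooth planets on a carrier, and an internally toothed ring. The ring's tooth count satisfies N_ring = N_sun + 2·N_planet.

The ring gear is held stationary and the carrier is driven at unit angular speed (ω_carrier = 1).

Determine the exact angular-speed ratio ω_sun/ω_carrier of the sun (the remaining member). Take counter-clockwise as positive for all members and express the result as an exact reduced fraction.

29/6

N_ring = 12 + 2·17 = 46
12(ω_s−ω_c) = −46(ω_r−ω_c),  ω_r=0, ω_c=1
ω_s = 1 − (46/12)(0−1) = 29/6
ω_s/ω_c = 29/6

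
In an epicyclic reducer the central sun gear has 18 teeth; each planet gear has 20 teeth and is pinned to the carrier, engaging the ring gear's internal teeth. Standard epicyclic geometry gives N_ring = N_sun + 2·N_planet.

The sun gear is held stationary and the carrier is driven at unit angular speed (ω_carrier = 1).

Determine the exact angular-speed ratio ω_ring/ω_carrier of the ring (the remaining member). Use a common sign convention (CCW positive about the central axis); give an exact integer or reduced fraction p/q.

38/29

N_ring = 18 + 2·20 = 58
18(ω_s−ω_c) = −58(ω_r−ω_c),  ω_s=0, ω_c=1
ω_r = 1 − (18/58)(0−1) = 38/29
ω_r/ω_c = 38/29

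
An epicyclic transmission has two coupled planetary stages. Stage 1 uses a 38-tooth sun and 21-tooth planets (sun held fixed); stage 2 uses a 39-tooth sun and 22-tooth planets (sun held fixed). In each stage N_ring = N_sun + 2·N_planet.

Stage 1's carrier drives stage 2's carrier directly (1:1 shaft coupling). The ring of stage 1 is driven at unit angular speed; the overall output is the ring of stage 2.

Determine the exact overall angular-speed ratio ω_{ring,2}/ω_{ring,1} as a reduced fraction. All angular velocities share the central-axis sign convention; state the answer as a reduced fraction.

4880/4897

Stage 1: N_ring = 38 + 2·21 = 80
Stage 1: 38(ω_s−ω_c) = −80(ω_r−ω_c),  ω_s=0, ω_r=1
Stage 1: 38(0−ω_c) = −80(1−ω_c)  ⇒  118ω_c = 80  ⇒  ω_c = 40/59
  ⇒ ω_c¹/ω_r¹ = 40/59
Stage 2: N_ring = 39 + 2·22 = 83
Stage 2: 39(ω_s−ω_c) = −83(ω_r−ω_c),  ω_s=0, ω_c=1
Stage 2: ω_r = 1 − (39/83)(0−1) = 122/83
  ⇒ ω_r²/ω_c² = 122/83
Coupling ω_c² = ω_c¹ ⇒ overall = 40/59 × 122/83 = 4880/4897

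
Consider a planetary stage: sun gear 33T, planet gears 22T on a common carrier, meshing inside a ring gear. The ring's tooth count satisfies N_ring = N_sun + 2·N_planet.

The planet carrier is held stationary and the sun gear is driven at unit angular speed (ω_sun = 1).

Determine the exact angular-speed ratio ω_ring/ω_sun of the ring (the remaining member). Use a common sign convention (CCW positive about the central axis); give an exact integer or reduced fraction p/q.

-3/7

N_ring = 33 + 2·22 = 77
33(ω_s−ω_c) = −77(ω_r−ω_c),  ω_c=0, ω_s=1
ω_r = 0 − (33/77)(1−0) = -3/7
ω_r/ω_s = -3/7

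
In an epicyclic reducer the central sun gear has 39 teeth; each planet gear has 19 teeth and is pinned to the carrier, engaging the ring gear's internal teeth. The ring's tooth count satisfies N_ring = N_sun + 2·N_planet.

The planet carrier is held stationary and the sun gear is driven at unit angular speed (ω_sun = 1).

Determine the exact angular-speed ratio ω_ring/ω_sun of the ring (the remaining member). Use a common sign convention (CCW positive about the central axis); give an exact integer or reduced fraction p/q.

N_ring = 39 + 2·19 = 77
39(ω_s−ω_c) = −77(ω_r−ω_c),  ω_c=0, ω_s=1
ω_r = 0 − (39/77)(1−0) = -39/77
ω_r/ω_s = -39/77

-39/77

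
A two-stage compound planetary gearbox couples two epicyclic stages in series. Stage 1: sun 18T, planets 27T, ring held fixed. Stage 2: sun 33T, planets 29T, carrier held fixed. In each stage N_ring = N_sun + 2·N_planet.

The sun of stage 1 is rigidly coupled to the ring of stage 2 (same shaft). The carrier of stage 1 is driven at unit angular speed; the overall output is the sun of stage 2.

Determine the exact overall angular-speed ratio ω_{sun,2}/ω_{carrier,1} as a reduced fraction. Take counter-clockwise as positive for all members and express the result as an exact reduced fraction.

-455/33

Stage 1: N_ring = 18 + 2·27 = 72
Stage 1: 18(ω_s−ω_c) = −72(ω_r−ω_c),  ω_r=0, ω_c=1
Stage 1: ω_s = 1 − (72/18)(0−1) = 5
  ⇒ ω_s¹/ω_c¹ = 5
Stage 2: N_ring = 33 + 2·29 = 91
Stage 2: 33(ω_s−ω_c) = −91(ω_r−ω_c),  ω_c=0, ω_r=1
Stage 2: ω_s = 0 − (91/33)(1−0) = -91/33
  ⇒ ω_s²/ω_r² = -91/33
Coupling ω_r² = ω_s¹ ⇒ overall = 5 × -91/33 = -455/33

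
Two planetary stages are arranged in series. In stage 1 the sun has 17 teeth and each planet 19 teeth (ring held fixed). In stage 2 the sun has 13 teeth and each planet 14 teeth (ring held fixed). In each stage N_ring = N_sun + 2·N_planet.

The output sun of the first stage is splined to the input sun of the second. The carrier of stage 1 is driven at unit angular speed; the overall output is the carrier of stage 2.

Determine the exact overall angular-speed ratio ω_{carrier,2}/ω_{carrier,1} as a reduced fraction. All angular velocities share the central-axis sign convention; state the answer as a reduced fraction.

Stage 1: N_ring = 17 + 2·19 = 55
Stage 1: 17(ω_s−ω_c) = −55(ω_r−ω_c),  ω_r=0, ω_c=1
Stage 1: ω_s = 1 − (55/17)(0−1) = 72/17
  ⇒ ω_s¹/ω_c¹ = 72/17
Stage 2: N_ring = 13 + 2·14 = 41
Stage 2: 13(ω_s−ω_c) = −41(ω_r−ω_c),  ω_r=0, ω_s=1
Stage 2: 13(1−ω_c) = −41(0−ω_c)  ⇒  54ω_c = 13  ⇒  ω_c = 13/54
  ⇒ ω_c²/ω_s² = 13/54
Coupling ω_s² = ω_s¹ ⇒ overall = 72/17 × 13/54 = 52/51

52/51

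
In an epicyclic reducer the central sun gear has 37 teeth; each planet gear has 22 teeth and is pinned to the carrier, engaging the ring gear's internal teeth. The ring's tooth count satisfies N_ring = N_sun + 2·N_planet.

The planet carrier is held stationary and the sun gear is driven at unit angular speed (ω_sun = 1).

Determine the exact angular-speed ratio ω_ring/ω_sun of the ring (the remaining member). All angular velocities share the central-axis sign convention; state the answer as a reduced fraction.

N_ring = 37 + 2·22 = 81
37(ω_s−ω_c) = −81(ω_r−ω_c),  ω_c=0, ω_s=1
ω_r = 0 − (37/81)(1−0) = -37/81
ω_r/ω_s = -37/81

-37/81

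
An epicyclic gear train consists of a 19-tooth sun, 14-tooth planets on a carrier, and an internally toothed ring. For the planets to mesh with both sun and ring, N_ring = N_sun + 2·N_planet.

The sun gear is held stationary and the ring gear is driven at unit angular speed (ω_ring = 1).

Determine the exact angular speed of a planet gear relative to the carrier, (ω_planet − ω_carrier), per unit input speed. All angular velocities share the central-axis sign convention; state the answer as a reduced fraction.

893/924

N_ring = 19 + 2·14 = 47
19(ω_s−ω_c) = −47(ω_r−ω_c),  ω_s=0, ω_r=1
19(0−ω_c) = −47(1−ω_c)  ⇒  66ω_c = 47  ⇒  ω_c = 47/66
sun–planet: 19·(0−47/66) = −14·(ω_p−ω_c)  ⇒  ω_p−ω_c = −(19/14)·(-47/66) = 893/924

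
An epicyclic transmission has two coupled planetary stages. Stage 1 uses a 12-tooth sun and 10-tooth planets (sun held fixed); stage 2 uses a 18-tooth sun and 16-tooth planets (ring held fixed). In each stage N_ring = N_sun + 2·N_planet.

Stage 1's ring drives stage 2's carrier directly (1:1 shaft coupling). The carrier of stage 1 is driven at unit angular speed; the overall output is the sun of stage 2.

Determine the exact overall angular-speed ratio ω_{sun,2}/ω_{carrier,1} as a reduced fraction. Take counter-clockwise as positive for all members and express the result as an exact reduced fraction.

187/36

Stage 1: N_ring = 12 + 2·10 = 32
Stage 1: 12(ω_s−ω_c) = −32(ω_r−ω_c),  ω_s=0, ω_c=1
Stage 1: ω_r = 1 − (12/32)(0−1) = 11/8
  ⇒ ω_r¹/ω_c¹ = 11/8
Stage 2: N_ring = 18 + 2·16 = 50
Stage 2: 18(ω_s−ω_c) = −50(ω_r−ω_c),  ω_r=0, ω_c=1
Stage 2: ω_s = 1 − (50/18)(0−1) = 34/9
  ⇒ ω_s²/ω_c² = 34/9
Coupling ω_c² = ω_r¹ ⇒ overall = 11/8 × 34/9 = 187/36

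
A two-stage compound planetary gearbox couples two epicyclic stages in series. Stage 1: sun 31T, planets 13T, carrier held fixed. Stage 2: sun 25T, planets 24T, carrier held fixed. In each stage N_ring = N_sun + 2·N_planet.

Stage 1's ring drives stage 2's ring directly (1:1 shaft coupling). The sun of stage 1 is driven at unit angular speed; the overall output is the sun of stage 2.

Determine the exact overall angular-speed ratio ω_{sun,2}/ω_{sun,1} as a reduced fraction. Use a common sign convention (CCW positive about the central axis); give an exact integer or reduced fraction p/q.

Stage 1: N_ring = 31 + 2·13 = 57
Stage 1: 31(ω_s−ω_c) = −57(ω_r−ω_c),  ω_c=0, ω_s=1
Stage 1: ω_r = 0 − (31/57)(1−0) = -31/57
  ⇒ ω_r¹/ω_s¹ = -31/57
Stage 2: N_ring = 25 + 2·24 = 73
Stage 2: 25(ω_s−ω_c) = −73(ω_r−ω_c),  ω_c=0, ω_r=1
Stage 2: ω_s = 0 − (73/25)(1−0) = -73/25
  ⇒ ω_s²/ω_r² = -73/25
Coupling ω_r² = ω_r¹ ⇒ overall = -31/57 × -73/25 = 2263/1425

2263/1425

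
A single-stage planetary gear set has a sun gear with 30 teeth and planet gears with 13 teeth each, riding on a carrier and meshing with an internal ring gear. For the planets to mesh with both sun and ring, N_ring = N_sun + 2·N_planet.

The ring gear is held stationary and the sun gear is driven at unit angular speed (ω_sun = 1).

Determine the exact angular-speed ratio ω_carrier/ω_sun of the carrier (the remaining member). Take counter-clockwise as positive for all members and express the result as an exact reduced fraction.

15/43

N_ring = 30 + 2·13 = 56
30(ω_s−ω_c) = −56(ω_r−ω_c),  ω_r=0, ω_s=1
30(1−ω_c) = −56(0−ω_c)  ⇒  86ω_c = 30  ⇒  ω_c = 15/43
ω_c/ω_s = 15/43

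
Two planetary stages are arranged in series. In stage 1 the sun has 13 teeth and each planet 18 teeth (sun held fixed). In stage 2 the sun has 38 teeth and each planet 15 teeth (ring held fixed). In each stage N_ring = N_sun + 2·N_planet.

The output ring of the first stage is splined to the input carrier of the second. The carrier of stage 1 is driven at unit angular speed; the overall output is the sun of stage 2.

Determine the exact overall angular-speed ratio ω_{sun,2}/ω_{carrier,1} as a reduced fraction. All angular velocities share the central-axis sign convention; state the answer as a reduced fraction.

3286/931

Stage 1: N_ring = 13 + 2·18 = 49
Stage 1: 13(ω_s−ω_c) = −49(ω_r−ω_c),  ω_s=0, ω_c=1
Stage 1: ω_r = 1 − (13/49)(0−1) = 62/49
  ⇒ ω_r¹/ω_c¹ = 62/49
Stage 2: N_ring = 38 + 2·15 = 68
Stage 2: 38(ω_s−ω_c) = −68(ω_r−ω_c),  ω_r=0, ω_c=1
Stage 2: ω_s = 1 − (68/38)(0−1) = 53/19
  ⇒ ω_s²/ω_c² = 53/19
Coupling ω_c² = ω_r¹ ⇒ overall = 62/49 × 53/19 = 3286/931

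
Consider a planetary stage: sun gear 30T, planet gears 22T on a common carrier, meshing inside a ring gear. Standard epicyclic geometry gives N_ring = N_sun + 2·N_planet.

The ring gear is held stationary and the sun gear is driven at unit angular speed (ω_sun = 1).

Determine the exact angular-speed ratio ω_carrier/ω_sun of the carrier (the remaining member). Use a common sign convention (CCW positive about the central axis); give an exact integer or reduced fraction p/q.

15/52

N_ring = 30 + 2·22 = 74
30(ω_s−ω_c) = −74(ω_r−ω_c),  ω_r=0, ω_s=1
30(1−ω_c) = −74(0−ω_c)  ⇒  104ω_c = 30  ⇒  ω_c = 15/52
ω_c/ω_s = 15/52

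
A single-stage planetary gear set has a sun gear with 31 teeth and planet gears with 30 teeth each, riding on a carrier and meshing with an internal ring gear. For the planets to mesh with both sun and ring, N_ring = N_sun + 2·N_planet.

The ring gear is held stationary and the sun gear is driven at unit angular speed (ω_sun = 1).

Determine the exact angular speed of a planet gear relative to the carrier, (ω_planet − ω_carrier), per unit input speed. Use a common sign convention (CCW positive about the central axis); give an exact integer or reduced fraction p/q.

N_ring = 31 + 2·30 = 91
31(ω_s−ω_c) = −91(ω_r−ω_c),  ω_r=0, ω_s=1
31(1−ω_c) = −91(0−ω_c)  ⇒  122ω_c = 31  ⇒  ω_c = 31/122
sun–planet: 31·(1−31/122) = −30·(ω_p−ω_c)  ⇒  ω_p−ω_c = −(31/30)·(91/122) = -2821/3660

-2821/3660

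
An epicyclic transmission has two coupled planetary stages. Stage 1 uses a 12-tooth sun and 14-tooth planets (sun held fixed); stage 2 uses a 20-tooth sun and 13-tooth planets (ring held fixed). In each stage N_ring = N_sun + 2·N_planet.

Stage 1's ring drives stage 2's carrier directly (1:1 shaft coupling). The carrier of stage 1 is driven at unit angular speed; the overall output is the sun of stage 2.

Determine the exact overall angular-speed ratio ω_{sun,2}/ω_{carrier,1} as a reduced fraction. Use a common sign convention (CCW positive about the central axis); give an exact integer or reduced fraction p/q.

429/100

Stage 1: N_ring = 12 + 2·14 = 40
Stage 1: 12(ω_s−ω_c) = −40(ω_r−ω_c),  ω_s=0, ω_c=1
Stage 1: ω_r = 1 − (12/40)(0−1) = 13/10
  ⇒ ω_r¹/ω_c¹ = 13/10
Stage 2: N_ring = 20 + 2·13 = 46
Stage 2: 20(ω_s−ω_c) = −46(ω_r−ω_c),  ω_r=0, ω_c=1
Stage 2: ω_s = 1 − (46/20)(0−1) = 33/10
  ⇒ ω_s²/ω_c² = 33/10
Coupling ω_c² = ω_r¹ ⇒ overall = 13/10 × 33/10 = 429/100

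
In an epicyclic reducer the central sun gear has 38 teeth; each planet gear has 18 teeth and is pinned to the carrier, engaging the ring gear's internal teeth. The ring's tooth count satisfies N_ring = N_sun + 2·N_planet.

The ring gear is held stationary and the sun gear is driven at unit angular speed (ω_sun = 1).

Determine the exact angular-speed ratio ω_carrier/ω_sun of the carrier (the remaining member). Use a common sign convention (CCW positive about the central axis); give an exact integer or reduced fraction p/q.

19/56

N_ring = 38 + 2·18 = 74
38(ω_s−ω_c) = −74(ω_r−ω_c),  ω_r=0, ω_s=1
38(1−ω_c) = −74(0−ω_c)  ⇒  112ω_c = 38  ⇒  ω_c = 19/56
ω_c/ω_s = 19/56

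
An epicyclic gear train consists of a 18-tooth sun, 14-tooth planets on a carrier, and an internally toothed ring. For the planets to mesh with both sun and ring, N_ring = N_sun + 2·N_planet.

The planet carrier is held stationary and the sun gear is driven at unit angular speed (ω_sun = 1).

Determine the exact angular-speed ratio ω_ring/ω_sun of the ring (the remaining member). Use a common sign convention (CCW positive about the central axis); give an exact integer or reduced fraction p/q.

N_ring = 18 + 2·14 = 46
18(ω_s−ω_c) = −46(ω_r−ω_c),  ω_c=0, ω_s=1
ω_r = 0 − (18/46)(1−0) = -9/23
ω_r/ω_s = -9/23

-9/23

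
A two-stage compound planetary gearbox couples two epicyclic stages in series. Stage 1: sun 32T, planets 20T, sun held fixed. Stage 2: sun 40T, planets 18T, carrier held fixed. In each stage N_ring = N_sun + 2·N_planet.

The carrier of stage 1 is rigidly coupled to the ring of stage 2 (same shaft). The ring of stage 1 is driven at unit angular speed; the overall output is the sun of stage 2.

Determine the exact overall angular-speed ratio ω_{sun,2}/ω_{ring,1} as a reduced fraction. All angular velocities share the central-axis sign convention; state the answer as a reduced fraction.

-171/130

Stage 1: N_ring = 32 + 2·20 = 72
Stage 1: 32(ω_s−ω_c) = −72(ω_r−ω_c),  ω_s=0, ω_r=1
Stage 1: 32(0−ω_c) = −72(1−ω_c)  ⇒  104ω_c = 72  ⇒  ω_c = 9/13
  ⇒ ω_c¹/ω_r¹ = 9/13
Stage 2: N_ring = 40 + 2·18 = 76
Stage 2: 40(ω_s−ω_c) = −76(ω_r−ω_c),  ω_c=0, ω_r=1
Stage 2: ω_s = 0 − (76/40)(1−0) = -19/10
  ⇒ ω_s²/ω_r² = -19/10
Coupling ω_r² = ω_c¹ ⇒ overall = 9/13 × -19/10 = -171/130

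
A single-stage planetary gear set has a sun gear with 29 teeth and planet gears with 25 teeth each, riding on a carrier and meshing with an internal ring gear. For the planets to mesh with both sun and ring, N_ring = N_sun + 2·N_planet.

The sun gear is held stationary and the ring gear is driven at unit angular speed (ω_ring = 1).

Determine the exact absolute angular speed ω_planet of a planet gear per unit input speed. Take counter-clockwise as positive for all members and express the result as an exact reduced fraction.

79/50

N_ring = 29 + 2·25 = 79
29(ω_s−ω_c) = −79(ω_r−ω_c),  ω_s=0, ω_r=1
29(0−ω_c) = −79(1−ω_c)  ⇒  108ω_c = 79  ⇒  ω_c = 79/108
sun–planet: 29·(0−79/108) = −25·(ω_p−ω_c)  ⇒  ω_p−ω_c = −(29/25)·(-79/108) = 2291/2700
ω_p = 79/108 + 2291/2700 = 79/50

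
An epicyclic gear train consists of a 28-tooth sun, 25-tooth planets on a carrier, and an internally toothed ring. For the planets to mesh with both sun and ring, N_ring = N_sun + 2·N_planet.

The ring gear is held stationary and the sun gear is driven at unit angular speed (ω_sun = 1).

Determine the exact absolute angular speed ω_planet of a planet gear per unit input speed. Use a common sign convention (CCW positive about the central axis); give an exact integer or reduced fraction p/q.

N_ring = 28 + 2·25 = 78
28(ω_s−ω_c) = −78(ω_r−ω_c),  ω_r=0, ω_s=1
28(1−ω_c) = −78(0−ω_c)  ⇒  106ω_c = 28  ⇒  ω_c = 14/53
sun–planet: 28·(1−14/53) = −25·(ω_p−ω_c)  ⇒  ω_p−ω_c = −(28/25)·(39/53) = -1092/1325
ω_p = 14/53 − 1092/1325 = -14/25

-14/25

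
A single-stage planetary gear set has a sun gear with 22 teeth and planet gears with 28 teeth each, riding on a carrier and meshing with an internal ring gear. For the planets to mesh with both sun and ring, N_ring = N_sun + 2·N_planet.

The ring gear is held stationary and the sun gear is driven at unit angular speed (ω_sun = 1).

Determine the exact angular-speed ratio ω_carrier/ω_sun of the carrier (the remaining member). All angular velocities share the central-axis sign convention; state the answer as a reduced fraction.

11/50

N_ring = 22 + 2·28 = 78
22(ω_s−ω_c) = −78(ω_r−ω_c),  ω_r=0, ω_s=1
22(1−ω_c) = −78(0−ω_c)  ⇒  100ω_c = 22  ⇒  ω_c = 11/50
ω_c/ω_s = 11/50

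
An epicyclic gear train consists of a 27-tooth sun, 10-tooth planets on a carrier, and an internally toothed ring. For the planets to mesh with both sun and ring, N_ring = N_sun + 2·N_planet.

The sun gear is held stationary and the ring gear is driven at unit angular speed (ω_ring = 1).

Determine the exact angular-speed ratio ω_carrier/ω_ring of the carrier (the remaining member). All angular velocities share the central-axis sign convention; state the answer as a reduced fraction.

N_ring = 27 + 2·10 = 47
27(ω_s−ω_c) = −47(ω_r−ω_c),  ω_s=0, ω_r=1
27(0−ω_c) = −47(1−ω_c)  ⇒  74ω_c = 47  ⇒  ω_c = 47/74
ω_c/ω_r = 47/74

47/74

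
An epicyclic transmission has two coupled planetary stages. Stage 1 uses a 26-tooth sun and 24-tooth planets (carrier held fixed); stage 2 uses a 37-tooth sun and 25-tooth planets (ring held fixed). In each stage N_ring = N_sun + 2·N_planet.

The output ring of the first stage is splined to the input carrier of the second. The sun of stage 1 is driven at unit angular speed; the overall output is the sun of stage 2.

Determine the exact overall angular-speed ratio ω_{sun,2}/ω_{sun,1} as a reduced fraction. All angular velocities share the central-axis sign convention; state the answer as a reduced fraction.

-1612/1369

Stage 1: N_ring = 26 + 2·24 = 74
Stage 1: 26(ω_s−ω_c) = −74(ω_r−ω_c),  ω_c=0, ω_s=1
Stage 1: ω_r = 0 − (26/74)(1−0) = -13/37
  ⇒ ω_r¹/ω_s¹ = -13/37
Stage 2: N_ring = 37 + 2·25 = 87
Stage 2: 37(ω_s−ω_c) = −87(ω_r−ω_c),  ω_r=0, ω_c=1
Stage 2: ω_s = 1 − (87/37)(0−1) = 124/37
  ⇒ ω_s²/ω_c² = 124/37
Coupling ω_c² = ω_r¹ ⇒ overall = -13/37 × 124/37 = -1612/1369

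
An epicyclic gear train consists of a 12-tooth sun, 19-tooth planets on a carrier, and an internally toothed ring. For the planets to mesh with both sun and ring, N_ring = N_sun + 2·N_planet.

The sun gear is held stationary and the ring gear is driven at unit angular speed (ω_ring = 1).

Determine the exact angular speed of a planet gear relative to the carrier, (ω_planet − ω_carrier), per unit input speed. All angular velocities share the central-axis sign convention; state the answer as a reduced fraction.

300/589

N_ring = 12 + 2·19 = 50
12(ω_s−ω_c) = −50(ω_r−ω_c),  ω_s=0, ω_r=1
12(0−ω_c) = −50(1−ω_c)  ⇒  62ω_c = 50  ⇒  ω_c = 25/31
sun–planet: 12·(0−25/31) = −19·(ω_p−ω_c)  ⇒  ω_p−ω_c = −(12/19)·(-25/31) = 300/589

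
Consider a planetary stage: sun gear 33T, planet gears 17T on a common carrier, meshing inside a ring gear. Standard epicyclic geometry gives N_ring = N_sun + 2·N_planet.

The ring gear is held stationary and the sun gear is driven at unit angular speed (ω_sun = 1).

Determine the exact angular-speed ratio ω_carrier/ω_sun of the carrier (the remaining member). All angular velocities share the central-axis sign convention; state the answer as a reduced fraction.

N_ring = 33 + 2·17 = 67
33(ω_s−ω_c) = −67(ω_r−ω_c),  ω_r=0, ω_s=1
33(1−ω_c) = −67(0−ω_c)  ⇒  100ω_c = 33  ⇒  ω_c = 33/100
ω_c/ω_s = 33/100

33/100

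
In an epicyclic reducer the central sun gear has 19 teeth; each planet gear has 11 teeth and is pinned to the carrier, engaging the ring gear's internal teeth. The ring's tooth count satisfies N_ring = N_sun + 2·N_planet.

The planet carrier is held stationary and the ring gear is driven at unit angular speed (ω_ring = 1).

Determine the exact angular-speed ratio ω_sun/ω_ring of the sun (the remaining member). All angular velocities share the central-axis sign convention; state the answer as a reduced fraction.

-41/19

N_ring = 19 + 2·11 = 41
19(ω_s−ω_c) = −41(ω_r−ω_c),  ω_c=0, ω_r=1
ω_s = 0 − (41/19)(1−0) = -41/19
ω_s/ω_r = -41/19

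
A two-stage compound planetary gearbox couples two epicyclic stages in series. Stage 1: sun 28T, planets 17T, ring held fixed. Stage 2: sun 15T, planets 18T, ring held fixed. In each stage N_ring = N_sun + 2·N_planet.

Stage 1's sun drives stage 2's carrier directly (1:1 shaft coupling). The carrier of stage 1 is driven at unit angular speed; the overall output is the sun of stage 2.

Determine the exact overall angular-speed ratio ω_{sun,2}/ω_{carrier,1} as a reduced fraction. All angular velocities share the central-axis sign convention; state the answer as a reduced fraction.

99/7

Stage 1: N_ring = 28 + 2·17 = 62
Stage 1: 28(ω_s−ω_c) = −62(ω_r−ω_c),  ω_r=0, ω_c=1
Stage 1: ω_s = 1 − (62/28)(0−1) = 45/14
  ⇒ ω_s¹/ω_c¹ = 45/14
Stage 2: N_ring = 15 + 2·18 = 51
Stage 2: 15(ω_s−ω_c) = −51(ω_r−ω_c),  ω_r=0, ω_c=1
Stage 2: ω_s = 1 − (51/15)(0−1) = 22/5
  ⇒ ω_s²/ω_c² = 22/5
Coupling ω_c² = ω_s¹ ⇒ overall = 45/14 × 22/5 = 99/7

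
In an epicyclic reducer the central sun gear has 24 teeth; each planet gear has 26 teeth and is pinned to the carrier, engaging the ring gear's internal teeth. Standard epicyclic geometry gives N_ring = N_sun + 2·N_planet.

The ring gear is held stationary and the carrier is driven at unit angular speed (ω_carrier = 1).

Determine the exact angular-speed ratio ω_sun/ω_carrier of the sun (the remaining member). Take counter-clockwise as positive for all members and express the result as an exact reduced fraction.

N_ring = 24 + 2·26 = 76
24(ω_s−ω_c) = −76(ω_r−ω_c),  ω_r=0, ω_c=1
ω_s = 1 − (76/24)(0−1) = 25/6
ω_s/ω_c = 25/6

25/6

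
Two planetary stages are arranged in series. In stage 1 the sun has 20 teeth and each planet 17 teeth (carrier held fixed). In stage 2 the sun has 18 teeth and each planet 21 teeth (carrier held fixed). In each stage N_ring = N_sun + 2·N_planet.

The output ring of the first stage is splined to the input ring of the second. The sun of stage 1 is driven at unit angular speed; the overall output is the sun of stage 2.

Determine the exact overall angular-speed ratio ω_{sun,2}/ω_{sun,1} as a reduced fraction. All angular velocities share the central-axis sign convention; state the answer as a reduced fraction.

Stage 1: N_ring = 20 + 2·17 = 54
Stage 1: 20(ω_s−ω_c) = −54(ω_r−ω_c),  ω_c=0, ω_s=1
Stage 1: ω_r = 0 − (20/54)(1−0) = -10/27
  ⇒ ω_r¹/ω_s¹ = -10/27
Stage 2: N_ring = 18 + 2·21 = 60
Stage 2: 18(ω_s−ω_c) = −60(ω_r−ω_c),  ω_c=0, ω_r=1
Stage 2: ω_s = 0 − (60/18)(1−0) = -10/3
  ⇒ ω_s²/ω_r² = -10/3
Coupling ω_r² = ω_r¹ ⇒ overall = -10/27 × -10/3 = 100/81

100/81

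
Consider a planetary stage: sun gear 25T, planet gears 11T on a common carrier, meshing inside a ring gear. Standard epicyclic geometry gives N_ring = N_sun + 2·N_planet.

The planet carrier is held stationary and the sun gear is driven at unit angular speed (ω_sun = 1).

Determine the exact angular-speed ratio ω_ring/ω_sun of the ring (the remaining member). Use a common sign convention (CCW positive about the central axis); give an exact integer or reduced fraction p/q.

-25/47

N_ring = 25 + 2·11 = 47
25(ω_s−ω_c) = −47(ω_r−ω_c),  ω_c=0, ω_s=1
ω_r = 0 − (25/47)(1−0) = -25/47
ω_r/ω_s = -25/47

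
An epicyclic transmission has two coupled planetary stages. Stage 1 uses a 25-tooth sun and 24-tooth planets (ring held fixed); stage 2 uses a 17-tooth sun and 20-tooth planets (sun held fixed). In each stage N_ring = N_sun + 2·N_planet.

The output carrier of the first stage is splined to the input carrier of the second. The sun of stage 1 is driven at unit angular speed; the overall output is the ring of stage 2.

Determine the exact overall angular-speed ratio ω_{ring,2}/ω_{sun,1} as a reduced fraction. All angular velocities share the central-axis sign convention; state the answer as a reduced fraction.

925/2793

Stage 1: N_ring = 25 + 2·24 = 73
Stage 1: 25(ω_s−ω_c) = −73(ω_r−ω_c),  ω_r=0, ω_s=1
Stage 1: 25(1−ω_c) = −73(0−ω_c)  ⇒  98ω_c = 25  ⇒  ω_c = 25/98
  ⇒ ω_c¹/ω_s¹ = 25/98
Stage 2: N_ring = 17 + 2·20 = 57
Stage 2: 17(ω_s−ω_c) = −57(ω_r−ω_c),  ω_s=0, ω_c=1
Stage 2: ω_r = 1 − (17/57)(0−1) = 74/57
  ⇒ ω_r²/ω_c² = 74/57
Coupling ω_c² = ω_c¹ ⇒ overall = 25/98 × 74/57 = 925/2793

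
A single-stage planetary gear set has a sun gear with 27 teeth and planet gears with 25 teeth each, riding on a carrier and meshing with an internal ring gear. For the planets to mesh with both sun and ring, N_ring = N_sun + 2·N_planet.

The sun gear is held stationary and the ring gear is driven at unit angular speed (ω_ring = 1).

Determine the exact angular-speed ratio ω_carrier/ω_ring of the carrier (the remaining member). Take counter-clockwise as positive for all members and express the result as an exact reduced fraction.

77/104

N_ring = 27 + 2·25 = 77
27(ω_s−ω_c) = −77(ω_r−ω_c),  ω_s=0, ω_r=1
27(0−ω_c) = −77(1−ω_c)  ⇒  104ω_c = 77  ⇒  ω_c = 77/104
ω_c/ω_r = 77/104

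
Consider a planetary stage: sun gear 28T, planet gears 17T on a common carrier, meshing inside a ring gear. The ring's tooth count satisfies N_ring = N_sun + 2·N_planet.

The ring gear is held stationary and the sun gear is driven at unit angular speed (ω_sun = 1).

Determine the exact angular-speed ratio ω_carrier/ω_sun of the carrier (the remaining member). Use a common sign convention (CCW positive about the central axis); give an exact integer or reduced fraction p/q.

N_ring = 28 + 2·17 = 62
28(ω_s−ω_c) = −62(ω_r−ω_c),  ω_r=0, ω_s=1
28(1−ω_c) = −62(0−ω_c)  ⇒  90ω_c = 28  ⇒  ω_c = 14/45
ω_c/ω_s = 14/45

14/45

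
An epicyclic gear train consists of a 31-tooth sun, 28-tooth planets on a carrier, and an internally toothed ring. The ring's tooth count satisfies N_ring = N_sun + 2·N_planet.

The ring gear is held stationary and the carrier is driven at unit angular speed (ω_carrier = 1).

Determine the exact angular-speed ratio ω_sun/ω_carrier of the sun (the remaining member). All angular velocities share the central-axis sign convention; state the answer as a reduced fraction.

N_ring = 31 + 2·28 = 87
31(ω_s−ω_c) = −87(ω_r−ω_c),  ω_r=0, ω_c=1
ω_s = 1 − (87/31)(0−1) = 118/31
ω_s/ω_c = 118/31

118/31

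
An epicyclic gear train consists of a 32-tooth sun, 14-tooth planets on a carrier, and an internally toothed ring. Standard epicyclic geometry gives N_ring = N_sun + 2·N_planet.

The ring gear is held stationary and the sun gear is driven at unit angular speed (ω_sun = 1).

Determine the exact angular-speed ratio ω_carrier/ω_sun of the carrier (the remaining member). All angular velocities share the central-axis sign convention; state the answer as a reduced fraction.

N_ring = 32 + 2·14 = 60
32(ω_s−ω_c) = −60(ω_r−ω_c),  ω_r=0, ω_s=1
32(1−ω_c) = −60(0−ω_c)  ⇒  92ω_c = 32  ⇒  ω_c = 8/23
ω_c/ω_s = 8/23

8/23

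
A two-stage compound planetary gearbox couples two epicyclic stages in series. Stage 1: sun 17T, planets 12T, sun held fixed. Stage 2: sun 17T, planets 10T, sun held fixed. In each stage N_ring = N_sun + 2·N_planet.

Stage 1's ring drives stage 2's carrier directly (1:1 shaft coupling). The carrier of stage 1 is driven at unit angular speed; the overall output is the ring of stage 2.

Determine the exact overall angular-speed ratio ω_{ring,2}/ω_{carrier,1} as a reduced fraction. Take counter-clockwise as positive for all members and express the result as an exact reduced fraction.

3132/1517

Stage 1: N_ring = 17 + 2·12 = 41
Stage 1: 17(ω_s−ω_c) = −41(ω_r−ω_c),  ω_s=0, ω_c=1
Stage 1: ω_r = 1 − (17/41)(0−1) = 58/41
  ⇒ ω_r¹/ω_c¹ = 58/41
Stage 2: N_ring = 17 + 2·10 = 37
Stage 2: 17(ω_s−ω_c) = −37(ω_r−ω_c),  ω_s=0, ω_c=1
Stage 2: ω_r = 1 − (17/37)(0−1) = 54/37
  ⇒ ω_r²/ω_c² = 54/37
Coupling ω_c² = ω_r¹ ⇒ overall = 58/41 × 54/37 = 3132/1517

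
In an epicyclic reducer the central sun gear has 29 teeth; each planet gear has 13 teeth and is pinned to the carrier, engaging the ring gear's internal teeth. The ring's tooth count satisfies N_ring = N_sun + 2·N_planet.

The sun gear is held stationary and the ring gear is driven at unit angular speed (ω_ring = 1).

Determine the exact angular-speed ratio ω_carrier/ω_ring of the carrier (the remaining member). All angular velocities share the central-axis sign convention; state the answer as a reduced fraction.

55/84

N_ring = 29 + 2·13 = 55
29(ω_s−ω_c) = −55(ω_r−ω_c),  ω_s=0, ω_r=1
29(0−ω_c) = −55(1−ω_c)  ⇒  84ω_c = 55  ⇒  ω_c = 55/84
ω_c/ω_r = 55/84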